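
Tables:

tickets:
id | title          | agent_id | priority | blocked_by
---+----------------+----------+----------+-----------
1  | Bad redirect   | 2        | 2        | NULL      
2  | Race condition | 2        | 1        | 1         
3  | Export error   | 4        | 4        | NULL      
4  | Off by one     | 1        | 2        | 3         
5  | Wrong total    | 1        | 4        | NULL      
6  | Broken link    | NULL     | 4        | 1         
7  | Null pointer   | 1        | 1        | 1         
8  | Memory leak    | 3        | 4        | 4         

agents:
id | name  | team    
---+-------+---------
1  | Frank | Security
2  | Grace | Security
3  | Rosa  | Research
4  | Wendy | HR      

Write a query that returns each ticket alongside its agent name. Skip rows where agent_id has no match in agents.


INNER JOIN keeps only tickets rows whose agent_id matches an id in agents. Walk through each ticket:
  - ticket 1 (Bad redirect): agent_id=2 -> matches Grace
  - ticket 2 (Race condition): agent_id=2 -> matches Grace
  - ticket 3 (Export error): agent_id=4 -> matches Wendy
  - ticket 4 (Off by one): agent_id=1 -> matches Frank
  - ticket 5 (Wrong total): agent_id=1 -> matches Frank
  - ticket 6 (Broken link): agent_id=NULL, no match -> dropped
  - ticket 7 (Null pointer): agent_id=1 -> matches Frank
  - ticket 8 (Memory leak): agent_id=3 -> matches Rosa
So 1 of 8 rows is dropped.

SQL:
SELECT a.title, b.name AS agent
FROM tickets a
INNER JOIN agents b ON a.agent_id = b.id

Result:
title          | agent
---------------+------
Bad redirect   | Grace
Race condition | Grace
Export error   | Wendy
Off by one     | Frank
Wrong total    | Frank
Null pointer   | Frank
Memory leak    | Rosa 


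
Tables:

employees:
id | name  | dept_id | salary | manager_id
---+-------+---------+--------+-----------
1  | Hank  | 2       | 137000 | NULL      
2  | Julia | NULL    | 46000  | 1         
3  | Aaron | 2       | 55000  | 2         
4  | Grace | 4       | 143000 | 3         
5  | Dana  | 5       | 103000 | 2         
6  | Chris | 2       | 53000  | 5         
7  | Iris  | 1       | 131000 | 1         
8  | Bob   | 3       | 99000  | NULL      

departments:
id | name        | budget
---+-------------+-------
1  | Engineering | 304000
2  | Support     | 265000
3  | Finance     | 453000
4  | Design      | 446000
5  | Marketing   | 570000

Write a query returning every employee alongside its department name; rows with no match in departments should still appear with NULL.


LEFT JOIN keeps every row from employees (the left table); where dept_id has no match in departments, the department columns become NULL. Walk through each employee:
  - employee 1 (Hank): dept_id=2 -> matches Support
  - employee 2 (Julia): dept_id=NULL, no match -> kept with NULL
  - employee 3 (Aaron): dept_id=2 -> matches Support
  - employee 4 (Grace): dept_id=4 -> matches Design
  - employee 5 (Dana): dept_id=5 -> matches Marketing
  - employee 6 (Chris): dept_id=2 -> matches Support
  - employee 7 (Iris): dept_id=1 -> matches Engineering
  - employee 8 (Bob): dept_id=3 -> matches Finance
All 8 rows appear; 1 has NULL department.

SQL:
SELECT a.name, b.name AS department
FROM employees a
LEFT JOIN departments b ON a.dept_id = b.id

Result:
name  | department 
------+------------
Hank  | Support    
Julia | NULL       
Aaron | Support    
Grace | Design     
Dana  | Marketing  
Chris | Support    
Iris  | Engineering
Bob   | Finance    


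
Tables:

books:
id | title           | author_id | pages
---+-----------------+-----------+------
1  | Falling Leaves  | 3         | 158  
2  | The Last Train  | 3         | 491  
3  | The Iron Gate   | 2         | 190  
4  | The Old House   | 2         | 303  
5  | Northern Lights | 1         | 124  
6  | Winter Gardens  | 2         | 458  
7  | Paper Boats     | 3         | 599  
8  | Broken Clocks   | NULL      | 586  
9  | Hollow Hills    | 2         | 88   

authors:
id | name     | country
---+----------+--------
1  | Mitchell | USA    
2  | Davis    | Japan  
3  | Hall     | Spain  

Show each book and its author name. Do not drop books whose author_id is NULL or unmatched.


LEFT JOIN keeps every row from books (the left table); where author_id has no match in authors, the author columns become NULL. Walk through each book:
  - book 1 (Falling Leaves): author_id=3 -> matches Hall
  - book 2 (The Last Train): author_id=3 -> matches Hall
  - book 3 (The Iron Gate): author_id=2 -> matches Davis
  - book 4 (The Old House): author_id=2 -> matches Davis
  - book 5 (Northern Lights): author_id=1 -> matches Mitchell
  - book 6 (Winter Gardens): author_id=2 -> matches Davis
  - book 7 (Paper Boats): author_id=3 -> matches Hall
  - book 8 (Broken Clocks): author_id=NULL, no match -> kept with NULL
  - book 9 (Hollow Hills): author_id=2 -> matches Davis
All 9 rows appear; 1 has NULL author.

SQL:
SELECT a.title, b.name AS author
FROM books a
LEFT JOIN authors b ON a.author_id = b.id

Result:
title           | author  
----------------+---------
Falling Leaves  | Hall    
The Last Train  | Hall    
The Iron Gate   | Davis   
The Old House   | Davis   
Northern Lights | Mitchell
Winter Gardens  | Davis   
Paper Boats     | Hall    
Broken Clocks   | NULL    
Hollow Hills    | Davis   


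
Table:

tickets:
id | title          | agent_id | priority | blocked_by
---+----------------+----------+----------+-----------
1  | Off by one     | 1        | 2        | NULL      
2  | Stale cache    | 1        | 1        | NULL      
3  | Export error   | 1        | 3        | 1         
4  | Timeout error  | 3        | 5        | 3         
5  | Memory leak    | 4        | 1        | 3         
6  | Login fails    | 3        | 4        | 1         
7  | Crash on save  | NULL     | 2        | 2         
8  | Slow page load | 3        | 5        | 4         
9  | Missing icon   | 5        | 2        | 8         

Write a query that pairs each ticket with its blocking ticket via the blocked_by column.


This is a self-join: tickets is joined to a second copy of itself, matching each row's blocked_by to another row's id. Use LEFT JOIN so rows with blocked_by=NULL are kept.
  - ticket 1 (Off by one): blocked_by=NULL -> NULL
  - ticket 2 (Stale cache): blocked_by=NULL -> NULL
  - ticket 3 (Export error): blocked_by=1 -> Off by one
  - ticket 4 (Timeout error): blocked_by=3 -> Export error
  - ticket 5 (Memory leak): blocked_by=3 -> Export error
  - ticket 6 (Login fails): blocked_by=1 -> Off by one
  - ticket 7 (Crash on save): blocked_by=2 -> Stale cache
  - ticket 8 (Slow page load): blocked_by=4 -> Timeout error
  - ticket 9 (Missing icon): blocked_by=8 -> Slow page load

SQL:
SELECT a.title AS item, b.title AS blocked_by
FROM tickets a
LEFT JOIN tickets b ON a.blocked_by = b.id

Result:
item           | blocked_by    
---------------+---------------
Off by one     | NULL          
Stale cache    | NULL          
Export error   | Off by one    
Timeout error  | Export error  
Memory leak    | Export error  
Login fails    | Off by one    
Crash on save  | Stale cache   
Slow page load | Timeout error 
Missing icon   | Slow page load


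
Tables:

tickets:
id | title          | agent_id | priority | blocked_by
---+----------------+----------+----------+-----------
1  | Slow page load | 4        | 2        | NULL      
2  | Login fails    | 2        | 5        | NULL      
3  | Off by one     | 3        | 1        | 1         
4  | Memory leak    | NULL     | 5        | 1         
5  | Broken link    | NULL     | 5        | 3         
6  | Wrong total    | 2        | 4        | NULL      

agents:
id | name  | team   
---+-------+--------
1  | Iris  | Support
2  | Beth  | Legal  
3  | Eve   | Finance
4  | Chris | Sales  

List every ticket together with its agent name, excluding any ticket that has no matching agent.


INNER JOIN keeps only tickets rows whose agent_id matches an id in agents. Walk through each ticket:
  - ticket 1 (Slow page load): agent_id=4 -> matches Chris
  - ticket 2 (Login fails): agent_id=2 -> matches Beth
  - ticket 3 (Off by one): agent_id=3 -> matches Eve
  - ticket 4 (Memory leak): agent_id=NULL, no match -> dropped
  - ticket 5 (Broken link): agent_id=NULL, no match -> dropped
  - ticket 6 (Wrong total): agent_id=2 -> matches Beth
So 2 of 6 rows are dropped.

SQL:
SELECT a.title, b.name AS agent
FROM tickets a
INNER JOIN agents b ON a.agent_id = b.id

Result:
title          | agent
---------------+------
Slow page load | Chris
Login fails    | Beth 
Off by one     | Eve  
Wrong total    | Beth 


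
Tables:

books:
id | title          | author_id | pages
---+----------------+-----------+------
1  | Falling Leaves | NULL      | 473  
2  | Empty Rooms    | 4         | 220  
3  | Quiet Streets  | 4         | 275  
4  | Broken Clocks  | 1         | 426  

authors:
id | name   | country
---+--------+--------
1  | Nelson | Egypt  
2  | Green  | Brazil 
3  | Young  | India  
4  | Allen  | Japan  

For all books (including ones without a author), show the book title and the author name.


LEFT JOIN keeps every row from books (the left table); where author_id has no match in authors, the author columns become NULL. Walk through each book:
  - book 1 (Falling Leaves): author_id=NULL, no match -> kept with NULL
  - book 2 (Empty Rooms): author_id=4 -> matches Allen
  - book 3 (Quiet Streets): author_id=4 -> matches Allen
  - book 4 (Broken Clocks): author_id=1 -> matches Nelson
All 4 rows appear; 1 has NULL author.

SQL:
SELECT a.title, b.name AS author
FROM books a
LEFT JOIN authors b ON a.author_id = b.id

Result:
title          | author
---------------+-------
Falling Leaves | NULL  
Empty Rooms    | Allen 
Quiet Streets  | Allen 
Broken Clocks  | Nelson


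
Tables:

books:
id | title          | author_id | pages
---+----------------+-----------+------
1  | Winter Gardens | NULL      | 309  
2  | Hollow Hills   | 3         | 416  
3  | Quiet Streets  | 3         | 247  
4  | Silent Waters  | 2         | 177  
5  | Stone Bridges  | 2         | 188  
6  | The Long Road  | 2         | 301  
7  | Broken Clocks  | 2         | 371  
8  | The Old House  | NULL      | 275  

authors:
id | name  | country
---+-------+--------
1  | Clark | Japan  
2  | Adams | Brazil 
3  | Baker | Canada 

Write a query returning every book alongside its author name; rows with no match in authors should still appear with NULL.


LEFT JOIN keeps every row from books (the left table); where author_id has no match in authors, the author columns become NULL. Walk through each book:
  - book 1 (Winter Gardens): author_id=NULL, no match -> kept with NULL
  - book 2 (Hollow Hills): author_id=3 -> matches Baker
  - book 3 (Quiet Streets): author_id=3 -> matches Baker
  - book 4 (Silent Waters): author_id=2 -> matches Adams
  - book 5 (Stone Bridges): author_id=2 -> matches Adams
  - book 6 (The Long Road): author_id=2 -> matches Adams
  - book 7 (Broken Clocks): author_id=2 -> matches Adams
  - book 8 (The Old House): author_id=NULL, no match -> kept with NULL
All 8 rows appear; 2 have NULL author.

SQL:
SELECT a.title, b.name AS author
FROM books a
LEFT JOIN authors b ON a.author_id = b.id

Result:
title          | author
---------------+-------
Winter Gardens | NULL  
Hollow Hills   | Baker 
Quiet Streets  | Baker 
Silent Waters  | Adams 
Stone Bridges  | Adams 
The Long Road  | Adams 
Broken Clocks  | Adams 
The Old House  | NULL  


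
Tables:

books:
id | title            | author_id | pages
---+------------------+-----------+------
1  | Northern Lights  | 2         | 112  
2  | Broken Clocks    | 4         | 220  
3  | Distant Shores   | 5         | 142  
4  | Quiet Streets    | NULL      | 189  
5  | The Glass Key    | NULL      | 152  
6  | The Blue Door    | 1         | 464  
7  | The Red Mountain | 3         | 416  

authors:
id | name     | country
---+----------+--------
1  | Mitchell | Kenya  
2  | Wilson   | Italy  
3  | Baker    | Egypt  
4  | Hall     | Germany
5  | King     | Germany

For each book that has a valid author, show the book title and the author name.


INNER JOIN keeps only books rows whose author_id matches an id in authors. Walk through each book:
  - book 1 (Northern Lights): author_id=2 -> matches Wilson
  - book 2 (Broken Clocks): author_id=4 -> matches Hall
  - book 3 (Distant Shores): author_id=5 -> matches King
  - book 4 (Quiet Streets): author_id=NULL, no match -> dropped
  - book 5 (The Glass Key): author_id=NULL, no match -> dropped
  - book 6 (The Blue Door): author_id=1 -> matches Mitchell
  - book 7 (The Red Mountain): author_id=3 -> matches Baker
So 2 of 7 rows are dropped.

SQL:
SELECT a.title, b.name AS author
FROM books a
INNER JOIN authors b ON a.author_id = b.id

Result:
title            | author  
-----------------+---------
Northern Lights  | Wilson  
Broken Clocks    | Hall    
Distant Shores   | King    
The Blue Door    | Mitchell
The Red Mountain | Baker   


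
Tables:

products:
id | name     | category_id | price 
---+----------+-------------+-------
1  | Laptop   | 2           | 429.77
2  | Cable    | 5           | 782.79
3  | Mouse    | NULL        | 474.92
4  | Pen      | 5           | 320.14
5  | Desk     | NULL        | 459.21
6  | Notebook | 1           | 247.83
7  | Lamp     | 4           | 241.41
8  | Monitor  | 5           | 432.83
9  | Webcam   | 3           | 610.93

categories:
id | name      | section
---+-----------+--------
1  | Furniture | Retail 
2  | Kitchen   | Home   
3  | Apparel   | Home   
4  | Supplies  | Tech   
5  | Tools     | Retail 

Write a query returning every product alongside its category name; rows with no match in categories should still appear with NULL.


LEFT JOIN keeps every row from products (the left table); where category_id has no match in categories, the category columns become NULL. Walk through each product:
  - product 1 (Laptop): category_id=2 -> matches Kitchen
  - product 2 (Cable): category_id=5 -> matches Tools
  - product 3 (Mouse): category_id=NULL, no match -> kept with NULL
  - product 4 (Pen): category_id=5 -> matches Tools
  - product 5 (Desk): category_id=NULL, no match -> kept with NULL
  - product 6 (Notebook): category_id=1 -> matches Furniture
  - product 7 (Lamp): category_id=4 -> matches Supplies
  - product 8 (Monitor): category_id=5 -> matches Tools
  - product 9 (Webcam): category_id=3 -> matches Apparel
All 9 rows appear; 2 have NULL category.

SQL:
SELECT a.name, b.name AS category
FROM products a
LEFT JOIN categories b ON a.category_id = b.id

Result:
name     | category 
---------+----------
Laptop   | Kitchen  
Cable    | Tools    
Mouse    | NULL     
Pen      | Tools    
Desk     | NULL     
Notebook | Furniture
Lamp     | Supplies 
Monitor  | Tools    
Webcam   | Apparel  


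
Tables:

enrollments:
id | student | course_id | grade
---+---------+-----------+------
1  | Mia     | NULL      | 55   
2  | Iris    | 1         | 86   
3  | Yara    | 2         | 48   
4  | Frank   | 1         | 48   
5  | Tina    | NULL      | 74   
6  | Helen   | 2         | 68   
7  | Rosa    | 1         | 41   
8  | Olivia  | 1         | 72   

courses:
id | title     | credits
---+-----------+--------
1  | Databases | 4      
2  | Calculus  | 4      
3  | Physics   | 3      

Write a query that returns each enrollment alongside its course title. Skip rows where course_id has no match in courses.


INNER JOIN keeps only enrollments rows whose course_id matches an id in courses. Walk through each enrollment:
  - enrollment 1 (Mia): course_id=NULL, no match -> dropped
  - enrollment 2 (Iris): course_id=1 -> matches Databases
  - enrollment 3 (Yara): course_id=2 -> matches Calculus
  - enrollment 4 (Frank): course_id=1 -> matches Databases
  - enrollment 5 (Tina): course_id=NULL, no match -> dropped
  - enrollment 6 (Helen): course_id=2 -> matches Calculus
  - enrollment 7 (Rosa): course_id=1 -> matches Databases
  - enrollment 8 (Olivia): course_id=1 -> matches Databases
So 2 of 8 rows are dropped.

SQL:
SELECT a.student, b.title AS course
FROM enrollments a
INNER JOIN courses b ON a.course_id = b.id

Result:
student | course   
--------+----------
Iris    | Databases
Yara    | Calculus 
Frank   | Databases
Helen   | Calculus 
Rosa    | Databases
Olivia  | Databases


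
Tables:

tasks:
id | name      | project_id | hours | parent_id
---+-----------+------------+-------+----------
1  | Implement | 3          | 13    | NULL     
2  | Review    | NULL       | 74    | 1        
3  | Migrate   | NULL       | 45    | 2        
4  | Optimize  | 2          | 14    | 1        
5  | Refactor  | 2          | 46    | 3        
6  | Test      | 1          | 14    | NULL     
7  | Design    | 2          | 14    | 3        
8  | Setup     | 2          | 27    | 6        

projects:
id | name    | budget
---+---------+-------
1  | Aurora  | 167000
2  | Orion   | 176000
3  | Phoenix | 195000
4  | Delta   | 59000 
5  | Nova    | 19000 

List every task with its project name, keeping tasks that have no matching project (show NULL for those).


LEFT JOIN keeps every row from tasks (the left table); where project_id has no match in projects, the project columns become NULL. Walk through each task:
  - task 1 (Implement): project_id=3 -> matches Phoenix
  - task 2 (Review): project_id=NULL, no match -> kept with NULL
  - task 3 (Migrate): project_id=NULL, no match -> kept with NULL
  - task 4 (Optimize): project_id=2 -> matches Orion
  - task 5 (Refactor): project_id=2 -> matches Orion
  - task 6 (Test): project_id=1 -> matches Aurora
  - task 7 (Design): project_id=2 -> matches Orion
  - task 8 (Setup): project_id=2 -> matches Orion
All 8 rows appear; 2 have NULL project.

SQL:
SELECT a.name, b.name AS project
FROM tasks a
LEFT JOIN projects b ON a.project_id = b.id

Result:
name      | project
----------+--------
Implement | Phoenix
Review    | NULL   
Migrate   | NULL   
Optimize  | Orion  
Refactor  | Orion  
Test      | Aurora 
Design    | Orion  
Setup     | Orion  


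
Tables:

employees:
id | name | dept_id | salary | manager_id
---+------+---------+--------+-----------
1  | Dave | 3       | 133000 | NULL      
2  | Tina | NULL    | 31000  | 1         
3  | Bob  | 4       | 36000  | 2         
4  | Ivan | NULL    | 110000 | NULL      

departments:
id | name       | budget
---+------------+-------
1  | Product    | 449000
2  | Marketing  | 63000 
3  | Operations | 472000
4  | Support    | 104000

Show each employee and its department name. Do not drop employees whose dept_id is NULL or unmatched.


LEFT JOIN keeps every row from employees (the left table); where dept_id has no match in departments, the department columns become NULL. Walk through each employee:
  - employee 1 (Dave): dept_id=3 -> matches Operations
  - employee 2 (Tina): dept_id=NULL, no match -> kept with NULL
  - employee 3 (Bob): dept_id=4 -> matches Support
  - employee 4 (Ivan): dept_id=NULL, no match -> kept with NULL
All 4 rows appear; 2 have NULL department.

SQL:
SELECT a.name, b.name AS department
FROM employees a
LEFT JOIN departments b ON a.dept_id = b.id

Result:
name | department
-----+-----------
Dave | Operations
Tina | NULL      
Bob  | Support   
Ivan | NULL      


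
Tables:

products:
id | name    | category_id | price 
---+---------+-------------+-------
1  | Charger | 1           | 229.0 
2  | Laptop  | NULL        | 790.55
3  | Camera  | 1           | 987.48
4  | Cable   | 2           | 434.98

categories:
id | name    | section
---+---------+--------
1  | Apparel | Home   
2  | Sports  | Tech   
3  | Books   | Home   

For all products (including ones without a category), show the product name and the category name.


LEFT JOIN keeps every row from products (the left table); where category_id has no match in categories, the category columns become NULL. Walk through each product:
  - product 1 (Charger): category_id=1 -> matches Apparel
  - product 2 (Laptop): category_id=NULL, no match -> kept with NULL
  - product 3 (Camera): category_id=1 -> matches Apparel
  - product 4 (Cable): category_id=2 -> matches Sports
All 4 rows appear; 1 has NULL category.

SQL:
SELECT a.name, b.name AS category
FROM products a
LEFT JOIN categories b ON a.category_id = b.id

Result:
name    | category
--------+---------
Charger | Apparel 
Laptop  | NULL    
Camera  | Apparel 
Cable   | Sports  


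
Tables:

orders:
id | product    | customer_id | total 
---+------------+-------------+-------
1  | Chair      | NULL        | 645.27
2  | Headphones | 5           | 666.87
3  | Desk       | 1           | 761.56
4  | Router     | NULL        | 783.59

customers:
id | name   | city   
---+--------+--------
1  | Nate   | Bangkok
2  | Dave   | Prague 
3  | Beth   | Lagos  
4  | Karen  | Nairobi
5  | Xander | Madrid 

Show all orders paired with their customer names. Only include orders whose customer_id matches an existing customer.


INNER JOIN keeps only orders rows whose customer_id matches an id in customers. Walk through each order:
  - order 1 (Chair): customer_id=NULL, no match -> dropped
  - order 2 (Headphones): customer_id=5 -> matches Xander
  - order 3 (Desk): customer_id=1 -> matches Nate
  - order 4 (Router): customer_id=NULL, no match -> dropped
So 2 of 4 rows are dropped.

SQL:
SELECT a.product, b.name AS customer
FROM orders a
INNER JOIN customers b ON a.customer_id = b.id

Result:
product    | customer
-----------+---------
Headphones | Xander  
Desk       | Nate    


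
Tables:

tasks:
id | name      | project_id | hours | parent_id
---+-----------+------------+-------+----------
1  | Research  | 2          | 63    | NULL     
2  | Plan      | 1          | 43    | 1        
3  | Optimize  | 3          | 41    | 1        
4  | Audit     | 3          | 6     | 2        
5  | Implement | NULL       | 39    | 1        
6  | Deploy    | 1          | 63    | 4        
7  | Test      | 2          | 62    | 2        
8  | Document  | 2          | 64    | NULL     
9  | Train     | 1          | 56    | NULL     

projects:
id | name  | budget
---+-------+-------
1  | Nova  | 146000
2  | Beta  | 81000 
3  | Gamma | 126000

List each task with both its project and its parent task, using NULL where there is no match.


Two LEFT JOINs from the same base table tasks: one to projects via project_id, one to tasks itself via parent_id. Both are LEFT so every task is preserved.
Match against projects:
  - task 1 (Research): project_id=2 -> matches Beta
  - task 2 (Plan): project_id=1 -> matches Nova
  - task 3 (Optimize): project_id=3 -> matches Gamma
  - task 4 (Audit): project_id=3 -> matches Gamma
  - task 5 (Implement): project_id=NULL, no match -> kept with NULL
  - task 6 (Deploy): project_id=1 -> matches Nova
  - task 7 (Test): project_id=2 -> matches Beta
  - task 8 (Document): project_id=2 -> matches Beta
  - task 9 (Train): project_id=1 -> matches Nova
Match against tasks (self):
  - task 1 (Research): parent_id=NULL -> NULL
  - task 2 (Plan): parent_id=1 -> Research
  - task 3 (Optimize): parent_id=1 -> Research
  - task 4 (Audit): parent_id=2 -> Plan
  - task 5 (Implement): parent_id=1 -> Research
  - task 6 (Deploy): parent_id=4 -> Audit
  - task 7 (Test): parent_id=2 -> Plan
  - task 8 (Document): parent_id=NULL -> NULL
  - task 9 (Train): parent_id=NULL -> NULL

SQL:
SELECT a.name, b.name AS project, c.name AS parent
FROM tasks a
LEFT JOIN projects b ON a.project_id = b.id
LEFT JOIN tasks c ON a.parent_id = c.id

Result:
name      | project | parent  
----------+---------+---------
Research  | Beta    | NULL    
Plan      | Nova    | Research
Optimize  | Gamma   | Research
Audit     | Gamma   | Plan    
Implement | NULL    | Research
Deploy    | Nova    | Audit   
Test      | Beta    | Plan    
Document  | Beta    | NULL    
Train     | Nova    | NULL    


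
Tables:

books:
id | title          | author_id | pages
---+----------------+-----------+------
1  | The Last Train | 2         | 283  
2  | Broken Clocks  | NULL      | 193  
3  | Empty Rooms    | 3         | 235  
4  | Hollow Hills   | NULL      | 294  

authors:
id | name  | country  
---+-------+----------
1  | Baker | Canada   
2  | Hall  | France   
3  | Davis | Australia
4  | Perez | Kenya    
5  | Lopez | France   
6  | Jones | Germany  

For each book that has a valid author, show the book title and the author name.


INNER JOIN keeps only books rows whose author_id matches an id in authors. Walk through each book:
  - book 1 (The Last Train): author_id=2 -> matches Hall
  - book 2 (Broken Clocks): author_id=NULL, no match -> dropped
  - book 3 (Empty Rooms): author_id=3 -> matches Davis
  - book 4 (Hollow Hills): author_id=NULL, no match -> dropped
So 2 of 4 rows are dropped.

SQL:
SELECT a.title, b.name AS author
FROM books a
INNER JOIN authors b ON a.author_id = b.id

Result:
title          | author
---------------+-------
The Last Train | Hall  
Empty Rooms    | Davis 


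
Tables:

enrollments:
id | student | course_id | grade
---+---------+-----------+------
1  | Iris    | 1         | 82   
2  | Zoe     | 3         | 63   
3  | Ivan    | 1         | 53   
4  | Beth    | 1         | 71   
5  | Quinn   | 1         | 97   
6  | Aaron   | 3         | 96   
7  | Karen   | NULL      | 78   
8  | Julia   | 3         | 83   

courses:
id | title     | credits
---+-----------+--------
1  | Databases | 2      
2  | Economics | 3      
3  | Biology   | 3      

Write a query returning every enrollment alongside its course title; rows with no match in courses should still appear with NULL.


LEFT JOIN keeps every row from enrollments (the left table); where course_id has no match in courses, the course columns become NULL. Walk through each enrollment:
  - enrollment 1 (Iris): course_id=1 -> matches Databases
  - enrollment 2 (Zoe): course_id=3 -> matches Biology
  - enrollment 3 (Ivan): course_id=1 -> matches Databases
  - enrollment 4 (Beth): course_id=1 -> matches Databases
  - enrollment 5 (Quinn): course_id=1 -> matches Databases
  - enrollment 6 (Aaron): course_id=3 -> matches Biology
  - enrollment 7 (Karen): course_id=NULL, no match -> kept with NULL
  - enrollment 8 (Julia): course_id=3 -> matches Biology
All 8 rows appear; 1 has NULL course.

SQL:
SELECT a.student, b.title AS course
FROM enrollments a
LEFT JOIN courses b ON a.course_id = b.id

Result:
student | course   
--------+----------
Iris    | Databases
Zoe     | Biology  
Ivan    | Databases
Beth    | Databases
Quinn   | Databases
Aaron   | Biology  
Karen   | NULL     
Julia   | Biology  


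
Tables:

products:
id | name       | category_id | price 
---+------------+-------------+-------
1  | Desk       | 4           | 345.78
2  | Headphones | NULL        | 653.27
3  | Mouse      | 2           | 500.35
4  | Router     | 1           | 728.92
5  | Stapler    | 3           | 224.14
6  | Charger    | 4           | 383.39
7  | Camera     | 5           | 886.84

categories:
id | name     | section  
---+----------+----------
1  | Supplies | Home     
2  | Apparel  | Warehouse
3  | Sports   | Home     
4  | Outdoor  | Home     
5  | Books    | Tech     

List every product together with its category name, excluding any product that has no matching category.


INNER JOIN keeps only products rows whose category_id matches an id in categories. Walk through each product:
  - product 1 (Desk): category_id=4 -> matches Outdoor
  - product 2 (Headphones): category_id=NULL, no match -> dropped
  - product 3 (Mouse): category_id=2 -> matches Apparel
  - product 4 (Router): category_id=1 -> matches Supplies
  - product 5 (Stapler): category_id=3 -> matches Sports
  - product 6 (Charger): category_id=4 -> matches Outdoor
  - product 7 (Camera): category_id=5 -> matches Books
So 1 of 7 rows is dropped.

SQL:
SELECT a.name, b.name AS category
FROM products a
INNER JOIN categories b ON a.category_id = b.id

Result:
name    | category
--------+---------
Desk    | Outdoor 
Mouse   | Apparel 
Router  | Supplies
Stapler | Sports  
Charger | Outdoor 
Camera  | Books   


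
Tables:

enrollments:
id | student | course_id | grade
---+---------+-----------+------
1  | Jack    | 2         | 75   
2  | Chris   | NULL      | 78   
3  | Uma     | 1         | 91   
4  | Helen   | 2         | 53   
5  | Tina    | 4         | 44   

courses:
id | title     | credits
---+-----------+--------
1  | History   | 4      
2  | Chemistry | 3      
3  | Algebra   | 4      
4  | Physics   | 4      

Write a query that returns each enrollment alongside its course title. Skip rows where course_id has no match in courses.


INNER JOIN keeps only enrollments rows whose course_id matches an id in courses. Walk through each enrollment:
  - enrollment 1 (Jack): course_id=2 -> matches Chemistry
  - enrollment 2 (Chris): course_id=NULL, no match -> dropped
  - enrollment 3 (Uma): course_id=1 -> matches History
  - enrollment 4 (Helen): course_id=2 -> matches Chemistry
  - enrollment 5 (Tina): course_id=4 -> matches Physics
So 1 of 5 rows is dropped.

SQL:
SELECT a.student, b.title AS course
FROM enrollments a
INNER JOIN courses b ON a.course_id = b.id

Result:
student | course   
--------+----------
Jack    | Chemistry
Uma     | History  
Helen   | Chemistry
Tina    | Physics  


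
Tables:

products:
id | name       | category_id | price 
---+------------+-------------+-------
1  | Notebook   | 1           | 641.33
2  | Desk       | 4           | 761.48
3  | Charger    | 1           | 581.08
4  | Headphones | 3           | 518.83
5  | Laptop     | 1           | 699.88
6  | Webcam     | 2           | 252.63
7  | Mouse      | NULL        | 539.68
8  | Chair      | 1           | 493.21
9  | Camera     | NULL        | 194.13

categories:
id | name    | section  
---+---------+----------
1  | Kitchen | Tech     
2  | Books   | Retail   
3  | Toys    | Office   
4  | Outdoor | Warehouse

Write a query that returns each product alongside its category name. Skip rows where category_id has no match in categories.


INNER JOIN keeps only products rows whose category_id matches an id in categories. Walk through each product:
  - product 1 (Notebook): category_id=1 -> matches Kitchen
  - product 2 (Desk): category_id=4 -> matches Outdoor
  - product 3 (Charger): category_id=1 -> matches Kitchen
  - product 4 (Headphones): category_id=3 -> matches Toys
  - product 5 (Laptop): category_id=1 -> matches Kitchen
  - product 6 (Webcam): category_id=2 -> matches Books
  - product 7 (Mouse): category_id=NULL, no match -> dropped
  - product 8 (Chair): category_id=1 -> matches Kitchen
  - product 9 (Camera): category_id=NULL, no match -> dropped
So 2 of 9 rows are dropped.

SQL:
SELECT a.name, b.name AS category
FROM products a
INNER JOIN categories b ON a.category_id = b.id

Result:
name       | category
-----------+---------
Notebook   | Kitchen 
Desk       | Outdoor 
Charger    | Kitchen 
Headphones | Toys    
Laptop     | Kitchen 
Webcam     | Books   
Chair      | Kitchen 


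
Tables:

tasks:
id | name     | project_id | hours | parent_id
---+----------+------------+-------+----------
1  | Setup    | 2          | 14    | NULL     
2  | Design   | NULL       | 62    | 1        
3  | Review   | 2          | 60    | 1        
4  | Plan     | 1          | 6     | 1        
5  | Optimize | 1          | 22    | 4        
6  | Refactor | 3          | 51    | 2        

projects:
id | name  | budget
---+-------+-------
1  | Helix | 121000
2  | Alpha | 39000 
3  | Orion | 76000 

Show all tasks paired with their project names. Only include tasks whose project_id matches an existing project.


INNER JOIN keeps only tasks rows whose project_id matches an id in projects. Walk through each task:
  - task 1 (Setup): project_id=2 -> matches Alpha
  - task 2 (Design): project_id=NULL, no match -> dropped
  - task 3 (Review): project_id=2 -> matches Alpha
  - task 4 (Plan): project_id=1 -> matches Helix
  - task 5 (Optimize): project_id=1 -> matches Helix
  - task 6 (Refactor): project_id=3 -> matches Orion
So 1 of 6 rows is dropped.

SQL:
SELECT a.name, b.name AS project
FROM tasks a
INNER JOIN projects b ON a.project_id = b.id

Result:
name     | project
---------+--------
Setup    | Alpha  
Review   | Alpha  
Plan     | Helix  
Optimize | Helix  
Refactor | Orion  


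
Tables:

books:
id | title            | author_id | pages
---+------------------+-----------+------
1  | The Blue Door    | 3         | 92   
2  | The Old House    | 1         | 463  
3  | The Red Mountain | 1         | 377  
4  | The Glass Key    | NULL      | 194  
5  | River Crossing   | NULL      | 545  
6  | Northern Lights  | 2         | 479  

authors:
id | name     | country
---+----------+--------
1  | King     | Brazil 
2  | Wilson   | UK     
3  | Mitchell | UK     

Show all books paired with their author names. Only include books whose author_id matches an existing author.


INNER JOIN keeps only books rows whose author_id matches an id in authors. Walk through each book:
  - book 1 (The Blue Door): author_id=3 -> matches Mitchell
  - book 2 (The Old House): author_id=1 -> matches King
  - book 3 (The Red Mountain): author_id=1 -> matches King
  - book 4 (The Glass Key): author_id=NULL, no match -> dropped
  - book 5 (River Crossing): author_id=NULL, no match -> dropped
  - book 6 (Northern Lights): author_id=2 -> matches Wilson
So 2 of 6 rows are dropped.

SQL:
SELECT a.title, b.name AS author
FROM books a
INNER JOIN authors b ON a.author_id = b.id

Result:
title            | author  
-----------------+---------
The Blue Door    | Mitchell
The Old House    | King    
The Red Mountain | King    
Northern Lights  | Wilson  


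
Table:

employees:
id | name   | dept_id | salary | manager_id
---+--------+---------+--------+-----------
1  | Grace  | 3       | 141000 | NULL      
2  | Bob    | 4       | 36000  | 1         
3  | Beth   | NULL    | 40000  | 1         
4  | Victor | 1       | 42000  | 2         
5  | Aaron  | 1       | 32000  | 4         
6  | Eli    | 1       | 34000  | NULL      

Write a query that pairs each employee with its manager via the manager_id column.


This is a self-join: employees is joined to a second copy of itself, matching each row's manager_id to another row's id. Use LEFT JOIN so rows with manager_id=NULL are kept.
  - employee 1 (Grace): manager_id=NULL -> NULL
  - employee 2 (Bob): manager_id=1 -> Grace
  - employee 3 (Beth): manager_id=1 -> Grace
  - employee 4 (Victor): manager_id=2 -> Bob
  - employee 5 (Aaron): manager_id=4 -> Victor
  - employee 6 (Eli): manager_id=NULL -> NULL

SQL:
SELECT a.name AS item, b.name AS manager
FROM employees a
LEFT JOIN employees b ON a.manager_id = b.id

Result:
item   | manager
-------+--------
Grace  | NULL   
Bob    | Grace  
Beth   | Grace  
Victor | Bob    
Aaron  | Victor 
Eli    | NULL   


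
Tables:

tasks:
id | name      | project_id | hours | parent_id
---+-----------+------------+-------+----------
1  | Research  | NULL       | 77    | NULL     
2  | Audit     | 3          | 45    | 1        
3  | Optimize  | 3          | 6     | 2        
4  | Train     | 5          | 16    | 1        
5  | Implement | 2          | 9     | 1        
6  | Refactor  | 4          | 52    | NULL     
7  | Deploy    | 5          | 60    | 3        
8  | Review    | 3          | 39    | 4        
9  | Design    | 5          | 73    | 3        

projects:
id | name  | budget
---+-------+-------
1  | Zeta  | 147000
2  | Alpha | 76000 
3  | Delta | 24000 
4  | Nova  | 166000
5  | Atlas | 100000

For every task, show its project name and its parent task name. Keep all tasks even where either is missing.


Two LEFT JOINs from the same base table tasks: one to projects via project_id, one to tasks itself via parent_id. Both are LEFT so every task is preserved.
Match against projects:
  - task 1 (Research): project_id=NULL, no match -> kept with NULL
  - task 2 (Audit): project_id=3 -> matches Delta
  - task 3 (Optimize): project_id=3 -> matches Delta
  - task 4 (Train): project_id=5 -> matches Atlas
  - task 5 (Implement): project_id=2 -> matches Alpha
  - task 6 (Refactor): project_id=4 -> matches Nova
  - task 7 (Deploy): project_id=5 -> matches Atlas
  - task 8 (Review): project_id=3 -> matches Delta
  - task 9 (Design): project_id=5 -> matches Atlas
Match against tasks (self):
  - task 1 (Research): parent_id=NULL -> NULL
  - task 2 (Audit): parent_id=1 -> Research
  - task 3 (Optimize): parent_id=2 -> Audit
  - task 4 (Train): parent_id=1 -> Research
  - task 5 (Implement): parent_id=1 -> Research
  - task 6 (Refactor): parent_id=NULL -> NULL
  - task 7 (Deploy): parent_id=3 -> Optimize
  - task 8 (Review): parent_id=4 -> Train
  - task 9 (Design): parent_id=3 -> Optimize

SQL:
SELECT a.name, b.name AS project, c.name AS parent
FROM tasks a
LEFT JOIN projects b ON a.project_id = b.id
LEFT JOIN tasks c ON a.parent_id = c.id

Result:
name      | project | parent  
----------+---------+---------
Research  | NULL    | NULL    
Audit     | Delta   | Research
Optimize  | Delta   | Audit   
Train     | Atlas   | Research
Implement | Alpha   | Research
Refactor  | Nova    | NULL    
Deploy    | Atlas   | Optimize
Review    | Delta   | Train   
Design    | Atlas   | Optimize


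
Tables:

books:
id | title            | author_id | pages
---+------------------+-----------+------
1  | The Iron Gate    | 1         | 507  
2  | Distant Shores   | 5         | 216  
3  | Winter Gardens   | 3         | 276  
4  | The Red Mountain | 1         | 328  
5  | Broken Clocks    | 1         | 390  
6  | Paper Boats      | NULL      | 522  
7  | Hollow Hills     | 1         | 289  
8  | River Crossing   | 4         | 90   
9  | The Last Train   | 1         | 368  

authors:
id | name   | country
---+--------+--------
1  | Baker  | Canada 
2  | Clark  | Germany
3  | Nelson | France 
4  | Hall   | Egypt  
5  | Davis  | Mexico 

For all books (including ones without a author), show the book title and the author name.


LEFT JOIN keeps every row from books (the left table); where author_id has no match in authors, the author columns become NULL. Walk through each book:
  - book 1 (The Iron Gate): author_id=1 -> matches Baker
  - book 2 (Distant Shores): author_id=5 -> matches Davis
  - book 3 (Winter Gardens): author_id=3 -> matches Nelson
  - book 4 (The Red Mountain): author_id=1 -> matches Baker
  - book 5 (Broken Clocks): author_id=1 -> matches Baker
  - book 6 (Paper Boats): author_id=NULL, no match -> kept with NULL
  - book 7 (Hollow Hills): author_id=1 -> matches Baker
  - book 8 (River Crossing): author_id=4 -> matches Hall
  - book 9 (The Last Train): author_id=1 -> matches Baker
All 9 rows appear; 1 has NULL author.

SQL:
SELECT a.title, b.name AS author
FROM books a
LEFT JOIN authors b ON a.author_id = b.id

Result:
title            | author
-----------------+-------
The Iron Gate    | Baker 
Distant Shores   | Davis 
Winter Gardens   | Nelson
The Red Mountain | Baker 
Broken Clocks    | Baker 
Paper Boats      | NULL  
Hollow Hills     | Baker 
River Crossing   | Hall  
The Last Train   | Baker 


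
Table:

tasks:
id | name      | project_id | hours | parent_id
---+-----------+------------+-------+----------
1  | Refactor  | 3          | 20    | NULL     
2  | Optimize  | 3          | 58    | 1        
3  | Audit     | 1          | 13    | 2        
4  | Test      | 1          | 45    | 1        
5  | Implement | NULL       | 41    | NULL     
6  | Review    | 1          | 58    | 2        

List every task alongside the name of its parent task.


This is a self-join: tasks is joined to a second copy of itself, matching each row's parent_id to another row's id. Use LEFT JOIN so rows with parent_id=NULL are kept.
  - task 1 (Refactor): parent_id=NULL -> NULL
  - task 2 (Optimize): parent_id=1 -> Refactor
  - task 3 (Audit): parent_id=2 -> Optimize
  - task 4 (Test): parent_id=1 -> Refactor
  - task 5 (Implement): parent_id=NULL -> NULL
  - task 6 (Review): parent_id=2 -> Optimize

SQL:
SELECT a.name AS item, b.name AS parent
FROM tasks a
LEFT JOIN tasks b ON a.parent_id = b.id

Result:
item      | parent  
----------+---------
Refactor  | NULL    
Optimize  | Refactor
Audit     | Optimize
Test      | Refactor
Implement | NULL    
Review    | Optimize


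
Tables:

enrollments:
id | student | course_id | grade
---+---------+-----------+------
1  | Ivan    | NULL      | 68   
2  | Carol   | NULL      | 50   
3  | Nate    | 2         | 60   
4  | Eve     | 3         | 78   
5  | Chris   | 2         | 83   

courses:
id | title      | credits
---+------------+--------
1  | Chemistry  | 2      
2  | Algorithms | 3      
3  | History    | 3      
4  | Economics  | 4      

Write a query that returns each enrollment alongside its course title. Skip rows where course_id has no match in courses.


INNER JOIN keeps only enrollments rows whose course_id matches an id in courses. Walk through each enrollment:
  - enrollment 1 (Ivan): course_id=NULL, no match -> dropped
  - enrollment 2 (Carol): course_id=NULL, no match -> dropped
  - enrollment 3 (Nate): course_id=2 -> matches Algorithms
  - enrollment 4 (Eve): course_id=3 -> matches History
  - enrollment 5 (Chris): course_id=2 -> matches Algorithms
So 2 of 5 rows are dropped.

SQL:
SELECT a.student, b.title AS course
FROM enrollments a
INNER JOIN courses b ON a.course_id = b.id

Result:
student | course    
--------+-----------
Nate    | Algorithms
Eve     | History   
Chris   | Algorithms
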